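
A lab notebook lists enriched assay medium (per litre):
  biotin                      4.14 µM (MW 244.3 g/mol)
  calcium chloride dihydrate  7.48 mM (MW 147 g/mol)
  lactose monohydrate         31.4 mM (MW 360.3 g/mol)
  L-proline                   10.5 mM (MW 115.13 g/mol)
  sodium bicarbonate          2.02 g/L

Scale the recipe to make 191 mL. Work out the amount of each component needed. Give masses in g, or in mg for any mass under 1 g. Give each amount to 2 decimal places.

Working volume: 191 mL = 0.191 L.
biotin: 4.14 µmol/L × 244.3 g/mol × 0.191 L ÷ 1000 = 0.19 mg
calcium chloride dihydrate: 7.48 mmol/L × 147 mg/mmol × 0.191 L = 210.02 mg
lactose monohydrate: 31.4 mmol/L × 360.3 g/mol × 0.191 L ÷ 1000 = 2.16 g
L-proline: 10.5 mmol/L × 115.13 mg/mmol × 0.191 L = 230.89 mg
sodium bicarbonate: 2.02 g/L × 0.191 L = 0.38582 g = 385.82 mg

biotin 0.19 mg; calcium chloride dihydrate 210.02 mg; lactose monohydrate 2.16 g; L-proline 230.89 mg; sodium bicarbonate 385.82 mg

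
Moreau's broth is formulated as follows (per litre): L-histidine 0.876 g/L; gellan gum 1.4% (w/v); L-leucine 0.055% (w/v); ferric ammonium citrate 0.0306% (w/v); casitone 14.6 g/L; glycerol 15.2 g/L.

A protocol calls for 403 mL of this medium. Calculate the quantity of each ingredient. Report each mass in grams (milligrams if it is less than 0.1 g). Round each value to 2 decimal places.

Target volume = 403 mL = 0.403 L.
L-histidine: 0.876 g/L × 0.403 L = 0.35 g
gellan gum: 1.4% w/v = 14 g/L → 14 × 0.403 L = 5.64 g
L-leucine: 0.055 g per 100 mL × 403 mL ÷ 100 = 0.22 g
ferric ammonium citrate: 0.0306% w/v = 0.306 g/L → 0.306 × 0.403 L = 0.12 g
casitone: 14.6 g/L × 0.403 L = 5.88 g
glycerol: 15.2 g/L × 0.403 L = 6.13 g

L-histidine 0.35 g; gellan gum 5.64 g; L-leucine 0.22 g; ferric ammonium citrate 0.12 g; casitone 5.88 g; glycerol 6.13 g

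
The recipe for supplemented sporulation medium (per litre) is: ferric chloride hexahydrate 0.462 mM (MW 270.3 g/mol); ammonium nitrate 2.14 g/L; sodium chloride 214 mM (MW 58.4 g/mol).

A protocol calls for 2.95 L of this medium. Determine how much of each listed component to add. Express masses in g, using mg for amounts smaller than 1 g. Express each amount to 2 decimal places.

ferric chloride hexahydrate 368.39 mg; ammonium nitrate 6.31 g; sodium chloride 36.87 g

Working volume: 2.95 L.
ferric chloride hexahydrate: 0.462 mmol/L × 270.3 mg/mmol × 2.95 L = 368.39 mg
ammonium nitrate: 2.14 g/L × 2.95 L = 6.31 g
sodium chloride: 214 mmol/L × 58.4 g/mol × 2.95 L ÷ 1000 = 36.87 g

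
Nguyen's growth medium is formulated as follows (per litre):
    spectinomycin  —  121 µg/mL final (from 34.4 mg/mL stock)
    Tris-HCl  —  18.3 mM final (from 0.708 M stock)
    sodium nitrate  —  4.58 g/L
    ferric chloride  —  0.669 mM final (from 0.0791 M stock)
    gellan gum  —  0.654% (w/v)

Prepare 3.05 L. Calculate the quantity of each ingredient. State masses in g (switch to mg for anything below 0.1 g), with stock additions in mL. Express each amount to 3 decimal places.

Scale factor relative to 1 L: 3.05.
spectinomycin: dilute stock: 121 µg/mL × 3050 mL ÷ 34400 µg/mL = 10.728 mL
Tris-HCl: V = C2·V2/C1 = 18.3 mM × 3050 mL ÷ 708 mM = 78.835 mL
sodium nitrate: 4.58 g/L × 3.05 L = 13.969 g
ferric chloride: dilute stock: 0.669 mM × 3050 mL ÷ 79.1 mM = 25.796 mL
gellan gum: 0.654% w/v = 6.54 g/L → 6.54 × 3.05 L = 19.947 g

spectinomycin 10.728 mL; Tris-HCl 78.835 mL; sodium nitrate 13.969 g; ferric chloride 25.796 mL; gellan gum 19.947 g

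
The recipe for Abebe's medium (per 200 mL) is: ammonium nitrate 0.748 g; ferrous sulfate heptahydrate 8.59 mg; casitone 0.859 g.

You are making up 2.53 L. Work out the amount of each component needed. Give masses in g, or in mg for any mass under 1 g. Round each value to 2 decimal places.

ammonium nitrate 9.46 g; ferrous sulfate heptahydrate 108.66 mg; casitone 10.87 g

Ratio of target to recipe volume: 2530 / 200 = 12.65.
ammonium nitrate: 0.748 g × (2530 mL / 200 mL) = 9.46 g
ferrous sulfate heptahydrate: 8.59 mg × (2530 mL / 200 mL) = 108.66 mg
casitone: 0.859 g × (2530 mL / 200 mL) = 10.87 g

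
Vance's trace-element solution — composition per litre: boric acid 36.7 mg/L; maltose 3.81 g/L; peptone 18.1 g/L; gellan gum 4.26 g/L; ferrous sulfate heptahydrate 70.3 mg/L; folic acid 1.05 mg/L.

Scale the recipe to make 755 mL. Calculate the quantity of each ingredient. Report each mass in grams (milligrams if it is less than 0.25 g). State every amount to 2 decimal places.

boric acid 27.71 mg; maltose 2.88 g; peptone 13.67 g; gellan gum 3.22 g; ferrous sulfate heptahydrate 53.08 mg; folic acid 0.79 mg

Scale factor relative to 1 L: 0.755.
boric acid: 36.7 mg/L × 0.755 L = 27.71 mg
maltose: 3.81 g/L × 0.755 L = 2.88 g
peptone: 18.1 g/L × 0.755 L = 13.67 g
gellan gum: 4.26 g/L × 0.755 L = 3.22 g
ferrous sulfate heptahydrate: 70.3 mg/L × 0.755 L = 53.08 mg
folic acid: 1.05 mg/L × 0.755 L = 0.79 mg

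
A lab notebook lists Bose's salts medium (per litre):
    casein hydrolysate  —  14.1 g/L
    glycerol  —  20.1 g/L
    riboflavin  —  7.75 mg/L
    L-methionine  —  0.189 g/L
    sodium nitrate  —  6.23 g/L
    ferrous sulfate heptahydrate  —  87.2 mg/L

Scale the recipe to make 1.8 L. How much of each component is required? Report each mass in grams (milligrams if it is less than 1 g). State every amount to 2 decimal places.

casein hydrolysate 25.38 g; glycerol 36.18 g; riboflavin 13.95 mg; L-methionine 340.20 mg; sodium nitrate 11.21 g; ferrous sulfate heptahydrate 156.96 mg

Scale factor relative to 1 L: 1.8.
casein hydrolysate: 14.1 g/L × 1.8 L = 25.38 g
glycerol: 20.1 g/L × 1.8 L = 36.18 g
riboflavin: 7.75 mg/L × 1.8 L = 13.95 mg
L-methionine: 0.189 g/L × 1.8 L = 0.3402 g = 340.20 mg
sodium nitrate: 6.23 g/L × 1.8 L = 11.21 g
ferrous sulfate heptahydrate: 87.2 mg/L × 1.8 L = 156.96 mg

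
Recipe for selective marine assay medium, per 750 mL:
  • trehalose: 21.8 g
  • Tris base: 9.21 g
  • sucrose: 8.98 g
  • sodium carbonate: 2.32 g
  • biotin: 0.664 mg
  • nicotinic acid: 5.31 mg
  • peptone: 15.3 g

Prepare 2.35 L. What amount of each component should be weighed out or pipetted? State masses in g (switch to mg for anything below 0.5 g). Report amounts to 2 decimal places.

Ratio of target to recipe volume: 2350 / 750 = 3.13333.
trehalose: 21.8 g × (2350 mL / 750 mL) = 68.31 g
Tris base: 9.21 g × (2350 mL / 750 mL) = 28.86 g
sucrose: 8.98 g × (2350 mL / 750 mL) = 28.14 g
sodium carbonate: 2.32 g × (2350 mL / 750 mL) = 7.27 g
biotin: 0.664 mg × (2350 mL / 750 mL) = 2.08 mg
nicotinic acid: 5.31 mg × (2350 mL / 750 mL) = 16.64 mg
peptone: 15.3 g × (2350 mL / 750 mL) = 47.94 g

trehalose 68.31 g; Tris base 28.86 g; sucrose 28.14 g; sodium carbonate 7.27 g; biotin 2.08 mg; nicotinic acid 16.64 mg; peptone 47.94 g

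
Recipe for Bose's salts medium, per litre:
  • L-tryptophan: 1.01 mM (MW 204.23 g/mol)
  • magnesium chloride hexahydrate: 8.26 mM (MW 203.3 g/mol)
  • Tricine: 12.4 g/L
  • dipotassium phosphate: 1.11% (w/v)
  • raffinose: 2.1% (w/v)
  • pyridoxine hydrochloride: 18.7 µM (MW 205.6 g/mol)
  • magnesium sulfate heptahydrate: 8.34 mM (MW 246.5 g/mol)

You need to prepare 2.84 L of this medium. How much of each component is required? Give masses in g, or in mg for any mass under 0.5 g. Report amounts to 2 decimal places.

Working volume: 2.84 L.
L-tryptophan: 1.01 mmol/L × 204.23 g/mol × 2.84 L ÷ 1000 = 0.59 g
magnesium chloride hexahydrate: 8.26 mmol/L × 203.3 g/mol × 2.84 L ÷ 1000 = 4.77 g
Tricine: 12.4 g/L × 2.84 L = 35.22 g
dipotassium phosphate: 1.11 g per 100 mL × 2840 mL ÷ 100 = 31.52 g
raffinose: 2.1 g per 100 mL × 2840 mL ÷ 100 = 59.64 g
pyridoxine hydrochloride: 18.7 µmol/L × 205.6 g/mol × 2.84 L ÷ 1000 = 10.92 mg
magnesium sulfate heptahydrate: 8.34 mmol/L × 246.5 g/mol × 2.84 L ÷ 1000 = 5.84 g

L-tryptophan 0.59 g; magnesium chloride hexahydrate 4.77 g; Tricine 35.22 g; dipotassium phosphate 31.52 g; raffinose 59.64 g; pyridoxine hydrochloride 10.92 mg; magnesium sulfate heptahydrate 5.84 g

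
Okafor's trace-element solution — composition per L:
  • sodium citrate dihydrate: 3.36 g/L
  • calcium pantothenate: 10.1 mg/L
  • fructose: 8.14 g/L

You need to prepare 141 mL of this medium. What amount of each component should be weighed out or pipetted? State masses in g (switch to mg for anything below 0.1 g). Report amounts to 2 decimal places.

sodium citrate dihydrate 0.47 g; calcium pantothenate 1.42 mg; fructose 1.15 g

Working volume: 141 mL = 0.141 L.
sodium citrate dihydrate: 3.36 g/L × 0.141 L = 0.47 g
calcium pantothenate: 10.1 mg/L × 0.141 L = 1.42 mg
fructose: 8.14 g/L × 0.141 L = 1.15 g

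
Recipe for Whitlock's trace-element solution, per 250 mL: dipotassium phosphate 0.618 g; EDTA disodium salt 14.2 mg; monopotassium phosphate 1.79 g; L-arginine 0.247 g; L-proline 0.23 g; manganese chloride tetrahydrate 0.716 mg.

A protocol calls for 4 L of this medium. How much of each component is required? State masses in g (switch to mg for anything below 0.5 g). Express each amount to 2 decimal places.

Scale factor = 4000 mL / 250 mL = 16.
dipotassium phosphate: 0.618 g × (4000 mL / 250 mL) = 9.89 g
EDTA disodium salt: 14.2 mg × (4000 mL / 250 mL) = 227.20 mg
monopotassium phosphate: 1.79 g × (4000 mL / 250 mL) = 28.64 g
L-arginine: 0.247 g × (4000 mL / 250 mL) = 3.95 g
L-proline: 0.23 g × (4000 mL / 250 mL) = 3.68 g
manganese chloride tetrahydrate: 0.716 mg × (4000 mL / 250 mL) = 11.46 mg

dipotassium phosphate 9.89 g; EDTA disodium salt 227.20 mg; monopotassium phosphate 28.64 g; L-arginine 3.95 g; L-proline 3.68 g; manganese chloride tetrahydrate 11.46 mg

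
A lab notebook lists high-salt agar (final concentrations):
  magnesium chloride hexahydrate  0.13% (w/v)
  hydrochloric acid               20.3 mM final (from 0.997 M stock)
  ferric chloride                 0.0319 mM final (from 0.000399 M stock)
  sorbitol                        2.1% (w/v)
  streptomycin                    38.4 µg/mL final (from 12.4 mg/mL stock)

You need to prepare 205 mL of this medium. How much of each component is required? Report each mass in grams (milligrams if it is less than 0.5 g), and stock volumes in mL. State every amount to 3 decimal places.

Scale factor relative to 1 L: 0.205.
magnesium chloride hexahydrate: 0.13 g per 100 mL × 205 mL ÷ 100 = 0.2665 g = 266.500 mg
hydrochloric acid: dilute stock: 20.3 mM × 205 mL ÷ 997 mM = 4.174 mL
ferric chloride: C1V1 = C2V2 → 0.0319 mM × 205 mL ÷ 0.399 mM = 16.390 mL
sorbitol: 2.1% w/v = 21 g/L → 21 × 0.205 L = 4.305 g
streptomycin: dilute stock: 38.4 µg/mL × 205 mL ÷ 12400 µg/mL = 0.635 mL

magnesium chloride hexahydrate 266.500 mg; hydrochloric acid 4.174 mL; ferric chloride 16.390 mL; sorbitol 4.305 g; streptomycin 0.635 mL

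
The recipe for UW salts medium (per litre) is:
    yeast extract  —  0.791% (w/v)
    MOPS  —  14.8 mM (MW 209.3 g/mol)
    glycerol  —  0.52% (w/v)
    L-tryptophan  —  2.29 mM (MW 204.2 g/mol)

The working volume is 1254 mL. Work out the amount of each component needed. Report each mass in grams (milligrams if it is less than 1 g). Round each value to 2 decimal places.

Scale factor relative to 1 L: 1.254.
yeast extract: 0.791 g per 100 mL × 1254 mL ÷ 100 = 9.92 g
MOPS: 14.8 mmol/L × 209.3 g/mol × 1.254 L ÷ 1000 = 3.88 g
glycerol: 0.52 g per 100 mL × 1254 mL ÷ 100 = 6.52 g
L-tryptophan: 2.29 mmol/L × 204.2 mg/mmol × 1.254 L = 586.39 mg

yeast extract 9.92 g; MOPS 3.88 g; glycerol 6.52 g; L-tryptophan 586.39 mg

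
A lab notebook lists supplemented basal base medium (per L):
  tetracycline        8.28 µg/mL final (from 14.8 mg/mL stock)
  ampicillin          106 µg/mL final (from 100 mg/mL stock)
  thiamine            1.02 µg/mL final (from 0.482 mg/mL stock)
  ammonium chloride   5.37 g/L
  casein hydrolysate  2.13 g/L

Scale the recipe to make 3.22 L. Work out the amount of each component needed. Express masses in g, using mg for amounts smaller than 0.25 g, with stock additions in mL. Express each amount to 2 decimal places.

tetracycline 1.80 mL; ampicillin 3.41 mL; thiamine 6.81 mL; ammonium chloride 17.29 g; casein hydrolysate 6.86 g

Working volume: 3.22 L.
tetracycline: C1V1 = C2V2 → 8.28 µg/mL × 3220 mL ÷ 14800 µg/mL = 1.80 mL
ampicillin: dilute stock: 106 µg/mL × 3220 mL ÷ 100000 µg/mL = 3.41 mL
thiamine: C1V1 = C2V2 → 1.02 µg/mL × 3220 mL ÷ 482 µg/mL = 6.81 mL
ammonium chloride: 5.37 g/L × 3.22 L = 17.29 g
casein hydrolysate: 2.13 g/L × 3.22 L = 6.86 g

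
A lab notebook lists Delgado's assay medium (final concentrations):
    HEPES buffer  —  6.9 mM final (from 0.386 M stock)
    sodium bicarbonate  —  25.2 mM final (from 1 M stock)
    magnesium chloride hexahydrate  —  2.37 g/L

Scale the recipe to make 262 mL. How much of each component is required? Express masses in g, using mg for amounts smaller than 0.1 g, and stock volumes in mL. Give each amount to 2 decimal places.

Target volume = 262 mL = 0.262 L.
HEPES buffer: dilute stock: 6.9 mM × 262 mL ÷ 386 mM = 4.68 mL
sodium bicarbonate: V = C2·V2/C1 = 25.2 mM × 262 mL ÷ 1000 mM = 6.60 mL
magnesium chloride hexahydrate: 2.37 g/L × 0.262 L = 0.62 g

HEPES buffer 4.68 mL; sodium bicarbonate 6.60 mL; magnesium chloride hexahydrate 0.62 g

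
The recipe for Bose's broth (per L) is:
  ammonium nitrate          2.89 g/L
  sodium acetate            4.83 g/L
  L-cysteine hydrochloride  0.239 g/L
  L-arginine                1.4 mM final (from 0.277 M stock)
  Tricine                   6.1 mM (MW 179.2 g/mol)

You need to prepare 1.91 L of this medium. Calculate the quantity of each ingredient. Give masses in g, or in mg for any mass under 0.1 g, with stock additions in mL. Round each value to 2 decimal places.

ammonium nitrate 5.52 g; sodium acetate 9.23 g; L-cysteine hydrochloride 0.46 g; L-arginine 9.65 mL; Tricine 2.09 g

Working volume: 1.91 L.
ammonium nitrate: 2.89 g/L × 1.91 L = 5.52 g
sodium acetate: 4.83 g/L × 1.91 L = 9.23 g
L-cysteine hydrochloride: 0.239 g/L × 1.91 L = 0.46 g
L-arginine: C1V1 = C2V2 → 1.4 mM × 1910 mL ÷ 277 mM = 9.65 mL
Tricine: 6.1 mmol/L × 179.2 g/mol × 1.91 L ÷ 1000 = 2.09 g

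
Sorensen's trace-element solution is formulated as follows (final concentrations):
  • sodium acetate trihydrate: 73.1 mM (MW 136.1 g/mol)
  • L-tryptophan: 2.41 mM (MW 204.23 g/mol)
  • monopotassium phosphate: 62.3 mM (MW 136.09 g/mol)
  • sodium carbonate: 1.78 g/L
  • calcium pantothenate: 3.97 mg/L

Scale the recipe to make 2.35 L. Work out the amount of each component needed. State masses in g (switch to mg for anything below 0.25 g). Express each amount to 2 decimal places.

sodium acetate trihydrate 23.38 g; L-tryptophan 1.16 g; monopotassium phosphate 19.92 g; sodium carbonate 4.18 g; calcium pantothenate 9.33 mg

Scale factor relative to 1 L: 2.35.
sodium acetate trihydrate: 73.1 mmol/L × 136.1 g/mol × 2.35 L ÷ 1000 = 23.38 g
L-tryptophan: 2.41 mmol/L × 204.23 g/mol × 2.35 L ÷ 1000 = 1.16 g
monopotassium phosphate: 62.3 mmol/L × 136.09 g/mol × 2.35 L ÷ 1000 = 19.92 g
sodium carbonate: 1.78 g/L × 2.35 L = 4.18 g
calcium pantothenate: 3.97 mg/L × 2.35 L = 9.33 mg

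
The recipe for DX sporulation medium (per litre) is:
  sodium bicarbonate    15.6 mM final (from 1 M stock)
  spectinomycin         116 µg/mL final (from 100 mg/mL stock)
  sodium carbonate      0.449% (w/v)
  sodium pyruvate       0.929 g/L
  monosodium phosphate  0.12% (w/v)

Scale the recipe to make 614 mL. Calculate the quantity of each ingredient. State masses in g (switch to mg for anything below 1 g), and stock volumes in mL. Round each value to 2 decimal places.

Working volume: 614 mL = 0.614 L.
sodium bicarbonate: dilute stock: 15.6 mM × 614 mL ÷ 1000 mM = 9.58 mL
spectinomycin: V = C2·V2/C1 = 116 µg/mL × 614 mL ÷ 100000 µg/mL = 0.71 mL
sodium carbonate: 0.449% w/v = 4.49 g/L → 4.49 × 0.614 L = 2.76 g
sodium pyruvate: 0.929 g/L × 0.614 L = 0.570406 g = 570.41 mg
monosodium phosphate: 0.12% w/v = 1.2 g/L → 1.2 × 0.614 L = 0.7368 g = 736.80 mg

sodium bicarbonate 9.58 mL; spectinomycin 0.71 mL; sodium carbonate 2.76 g; sodium pyruvate 570.41 mg; monosodium phosphate 736.80 mg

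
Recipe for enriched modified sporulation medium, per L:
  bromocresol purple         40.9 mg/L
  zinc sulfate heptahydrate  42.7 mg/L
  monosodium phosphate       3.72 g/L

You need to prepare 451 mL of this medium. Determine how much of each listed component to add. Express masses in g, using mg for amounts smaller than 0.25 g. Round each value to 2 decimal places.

bromocresol purple 18.45 mg; zinc sulfate heptahydrate 19.26 mg; monosodium phosphate 1.68 g

Working volume: 451 mL = 0.451 L.
bromocresol purple: 40.9 mg/L × 0.451 L = 18.45 mg
zinc sulfate heptahydrate: 42.7 mg/L × 0.451 L = 19.26 mg
monosodium phosphate: 3.72 g/L × 0.451 L = 1.68 g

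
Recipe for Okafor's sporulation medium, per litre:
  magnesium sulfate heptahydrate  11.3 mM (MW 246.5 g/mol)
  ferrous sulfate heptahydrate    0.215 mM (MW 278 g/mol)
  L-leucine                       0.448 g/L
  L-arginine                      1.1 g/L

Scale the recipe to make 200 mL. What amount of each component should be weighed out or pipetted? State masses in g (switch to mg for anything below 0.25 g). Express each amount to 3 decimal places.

magnesium sulfate heptahydrate 0.557 g; ferrous sulfate heptahydrate 11.954 mg; L-leucine 89.600 mg; L-arginine 220.000 mg

Working volume: 200 mL = 0.2 L.
magnesium sulfate heptahydrate: 11.3 mmol/L × 246.5 g/mol × 0.2 L ÷ 1000 = 0.557 g
ferrous sulfate heptahydrate: 0.215 mmol/L × 278 mg/mmol × 0.2 L = 11.954 mg
L-leucine: 0.448 g/L × 0.2 L = 0.0896 g = 89.600 mg
L-arginine: 1.1 g/L × 0.2 L = 0.22 g = 220.000 mg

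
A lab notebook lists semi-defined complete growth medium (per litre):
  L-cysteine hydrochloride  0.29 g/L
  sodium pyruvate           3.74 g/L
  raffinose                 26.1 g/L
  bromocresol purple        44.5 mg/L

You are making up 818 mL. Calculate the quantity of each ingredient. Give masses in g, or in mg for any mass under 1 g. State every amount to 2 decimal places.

Scale factor relative to 1 L: 0.818.
L-cysteine hydrochloride: 0.29 g/L × 0.818 L = 0.23722 g = 237.22 mg
sodium pyruvate: 3.74 g/L × 0.818 L = 3.06 g
raffinose: 26.1 g/L × 0.818 L = 21.35 g
bromocresol purple: 44.5 mg/L × 0.818 L = 36.40 mg

L-cysteine hydrochloride 237.22 mg; sodium pyruvate 3.06 g; raffinose 21.35 g; bromocresol purple 36.40 mg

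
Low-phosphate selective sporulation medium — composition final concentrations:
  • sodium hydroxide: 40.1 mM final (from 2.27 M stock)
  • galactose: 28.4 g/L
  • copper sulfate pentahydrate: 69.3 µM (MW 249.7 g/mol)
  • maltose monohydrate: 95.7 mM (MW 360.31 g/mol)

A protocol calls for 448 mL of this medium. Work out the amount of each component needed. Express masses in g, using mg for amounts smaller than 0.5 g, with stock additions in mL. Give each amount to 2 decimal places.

Scale factor relative to 1 L: 0.448.
sodium hydroxide: V = C2·V2/C1 = 40.1 mM × 448 mL ÷ 2270 mM = 7.91 mL
galactose: 28.4 g/L × 0.448 L = 12.72 g
copper sulfate pentahydrate: 69.3 µmol/L × 249.7 g/mol × 0.448 L ÷ 1000 = 7.75 mg
maltose monohydrate: 95.7 mmol/L × 360.31 g/mol × 0.448 L ÷ 1000 = 15.45 g

sodium hydroxide 7.91 mL; galactose 12.72 g; copper sulfate pentahydrate 7.75 mg; maltose monohydrate 15.45 g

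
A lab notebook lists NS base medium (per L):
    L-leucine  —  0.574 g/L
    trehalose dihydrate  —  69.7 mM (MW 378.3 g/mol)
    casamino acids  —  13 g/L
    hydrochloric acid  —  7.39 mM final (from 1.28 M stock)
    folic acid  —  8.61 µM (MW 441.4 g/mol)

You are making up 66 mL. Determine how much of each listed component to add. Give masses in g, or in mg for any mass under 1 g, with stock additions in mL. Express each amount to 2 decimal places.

Working volume: 66 mL = 0.066 L.
L-leucine: 0.574 g/L × 0.066 L = 0.037884 g = 37.88 mg
trehalose dihydrate: 69.7 mmol/L × 378.3 g/mol × 0.066 L ÷ 1000 = 1.74 g
casamino acids: 13 g/L × 0.066 L = 0.858 g = 858.00 mg
hydrochloric acid: dilute stock: 7.39 mM × 66 mL ÷ 1280 mM = 0.38 mL
folic acid: 8.61 µmol/L × 441.4 g/mol × 0.066 L ÷ 1000 = 0.25 mg

L-leucine 37.88 mg; trehalose dihydrate 1.74 g; casamino acids 858.00 mg; hydrochloric acid 0.38 mL; folic acid 0.25 mg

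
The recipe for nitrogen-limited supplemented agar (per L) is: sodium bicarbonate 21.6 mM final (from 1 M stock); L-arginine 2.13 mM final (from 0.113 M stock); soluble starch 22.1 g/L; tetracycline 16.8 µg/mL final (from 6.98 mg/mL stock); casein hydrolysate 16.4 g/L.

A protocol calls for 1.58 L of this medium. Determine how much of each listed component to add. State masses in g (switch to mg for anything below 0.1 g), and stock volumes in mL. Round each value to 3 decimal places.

sodium bicarbonate 34.128 mL; L-arginine 29.782 mL; soluble starch 34.918 g; tetracycline 3.803 mL; casein hydrolysate 25.912 g

Working volume: 1.58 L.
sodium bicarbonate: V = C2·V2/C1 = 21.6 mM × 1580 mL ÷ 1000 mM = 34.128 mL
L-arginine: V = C2·V2/C1 = 2.13 mM × 1580 mL ÷ 113 mM = 29.782 mL
soluble starch: 22.1 g/L × 1.58 L = 34.918 g
tetracycline: dilute stock: 16.8 µg/mL × 1580 mL ÷ 6980 µg/mL = 3.803 mL
casein hydrolysate: 16.4 g/L × 1.58 L = 25.912 g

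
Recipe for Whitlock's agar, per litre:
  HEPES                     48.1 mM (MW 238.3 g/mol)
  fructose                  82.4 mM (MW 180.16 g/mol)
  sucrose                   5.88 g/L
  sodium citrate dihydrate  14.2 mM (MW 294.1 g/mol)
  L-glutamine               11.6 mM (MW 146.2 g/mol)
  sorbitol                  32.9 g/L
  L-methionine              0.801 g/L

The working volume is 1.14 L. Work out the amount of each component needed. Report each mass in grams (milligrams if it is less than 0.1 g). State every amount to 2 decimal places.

HEPES 13.07 g; fructose 16.92 g; sucrose 6.70 g; sodium citrate dihydrate 4.76 g; L-glutamine 1.93 g; sorbitol 37.51 g; L-methionine 0.91 g

Scale factor relative to 1 L: 1.14.
HEPES: 48.1 mmol/L × 238.3 g/mol × 1.14 L ÷ 1000 = 13.07 g
fructose: 82.4 mmol/L × 180.16 g/mol × 1.14 L ÷ 1000 = 16.92 g
sucrose: 5.88 g/L × 1.14 L = 6.70 g
sodium citrate dihydrate: 14.2 mmol/L × 294.1 g/mol × 1.14 L ÷ 1000 = 4.76 g
L-glutamine: 11.6 mmol/L × 146.2 g/mol × 1.14 L ÷ 1000 = 1.93 g
sorbitol: 32.9 g/L × 1.14 L = 37.51 g
L-methionine: 0.801 g/L × 1.14 L = 0.91 g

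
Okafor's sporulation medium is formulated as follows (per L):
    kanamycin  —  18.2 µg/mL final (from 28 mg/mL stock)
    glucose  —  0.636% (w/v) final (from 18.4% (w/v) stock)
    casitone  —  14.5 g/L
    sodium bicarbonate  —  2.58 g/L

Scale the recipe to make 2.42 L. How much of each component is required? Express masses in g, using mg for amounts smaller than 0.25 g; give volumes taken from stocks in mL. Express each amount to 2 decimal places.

Scale factor relative to 1 L: 2.42.
kanamycin: V = C2·V2/C1 = 18.2 µg/mL × 2420 mL ÷ 28000 µg/mL = 1.57 mL
glucose: C1V1 = C2V2 → 0.636% ÷ 18.4% × 2420 mL = 83.65 mL
casitone: 14.5 g/L × 2.42 L = 35.09 g
sodium bicarbonate: 2.58 g/L × 2.42 L = 6.24 g

kanamycin 1.57 mL; glucose 83.65 mL; casitone 35.09 g; sodium bicarbonate 6.24 g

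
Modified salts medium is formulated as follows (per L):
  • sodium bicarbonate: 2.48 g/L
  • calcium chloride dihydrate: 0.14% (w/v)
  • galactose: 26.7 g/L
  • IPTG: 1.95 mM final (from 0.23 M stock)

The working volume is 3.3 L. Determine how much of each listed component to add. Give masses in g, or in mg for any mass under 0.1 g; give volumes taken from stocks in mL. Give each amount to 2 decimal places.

Scale factor relative to 1 L: 3.3.
sodium bicarbonate: 2.48 g/L × 3.3 L = 8.18 g
calcium chloride dihydrate: 0.14% w/v = 1.4 g/L → 1.4 × 3.3 L = 4.62 g
galactose: 26.7 g/L × 3.3 L = 88.11 g
IPTG: V = C2·V2/C1 = 1.95 mM × 3300 mL ÷ 230 mM = 27.98 mL

sodium bicarbonate 8.18 g; calcium chloride dihydrate 4.62 g; galactose 88.11 g; IPTG 27.98 mL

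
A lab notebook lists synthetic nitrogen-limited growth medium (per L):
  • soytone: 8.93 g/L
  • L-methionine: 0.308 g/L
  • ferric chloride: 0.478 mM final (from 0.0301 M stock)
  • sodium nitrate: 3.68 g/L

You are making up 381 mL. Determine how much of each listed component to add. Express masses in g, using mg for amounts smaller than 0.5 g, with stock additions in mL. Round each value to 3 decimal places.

soytone 3.402 g; L-methionine 117.348 mg; ferric chloride 6.050 mL; sodium nitrate 1.402 g

Working volume: 381 mL = 0.381 L.
soytone: 8.93 g/L × 0.381 L = 3.402 g
L-methionine: 0.308 g/L × 0.381 L = 0.117348 g = 117.348 mg
ferric chloride: C1V1 = C2V2 → 0.478 mM × 381 mL ÷ 30.1 mM = 6.050 mL
sodium nitrate: 3.68 g/L × 0.381 L = 1.402 g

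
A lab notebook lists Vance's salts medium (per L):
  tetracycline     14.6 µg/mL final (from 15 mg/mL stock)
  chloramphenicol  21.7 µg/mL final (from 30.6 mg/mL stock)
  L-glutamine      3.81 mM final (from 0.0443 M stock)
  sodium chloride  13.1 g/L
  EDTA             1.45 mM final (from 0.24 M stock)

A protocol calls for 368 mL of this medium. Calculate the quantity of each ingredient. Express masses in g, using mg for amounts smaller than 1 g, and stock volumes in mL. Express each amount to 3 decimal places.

tetracycline 0.358 mL; chloramphenicol 0.261 mL; L-glutamine 31.650 mL; sodium chloride 4.821 g; EDTA 2.223 mL

Working volume: 368 mL = 0.368 L.
tetracycline: V = C2·V2/C1 = 14.6 µg/mL × 368 mL ÷ 15000 µg/mL = 0.358 mL
chloramphenicol: dilute stock: 21.7 µg/mL × 368 mL ÷ 30600 µg/mL = 0.261 mL
L-glutamine: C1V1 = C2V2 → 3.81 mM × 368 mL ÷ 44.3 mM = 31.650 mL
sodium chloride: 13.1 g/L × 0.368 L = 4.821 g
EDTA: dilute stock: 1.45 mM × 368 mL ÷ 240 mM = 2.223 mL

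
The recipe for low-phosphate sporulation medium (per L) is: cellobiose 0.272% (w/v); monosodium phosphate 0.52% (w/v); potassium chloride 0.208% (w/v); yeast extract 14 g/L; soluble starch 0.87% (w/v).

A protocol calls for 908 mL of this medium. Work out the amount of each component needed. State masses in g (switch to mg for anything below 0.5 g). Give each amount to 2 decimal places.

Scale factor relative to 1 L: 0.908.
cellobiose: 0.272% w/v = 2.72 g/L → 2.72 × 0.908 L = 2.47 g
monosodium phosphate: 0.52 g per 100 mL × 908 mL ÷ 100 = 4.72 g
potassium chloride: 0.208 g per 100 mL × 908 mL ÷ 100 = 1.89 g
yeast extract: 14 g/L × 0.908 L = 12.71 g
soluble starch: 0.87% w/v = 8.7 g/L → 8.7 × 0.908 L = 7.90 g

cellobiose 2.47 g; monosodium phosphate 4.72 g; potassium chloride 1.89 g; yeast extract 12.71 g; soluble starch 7.90 g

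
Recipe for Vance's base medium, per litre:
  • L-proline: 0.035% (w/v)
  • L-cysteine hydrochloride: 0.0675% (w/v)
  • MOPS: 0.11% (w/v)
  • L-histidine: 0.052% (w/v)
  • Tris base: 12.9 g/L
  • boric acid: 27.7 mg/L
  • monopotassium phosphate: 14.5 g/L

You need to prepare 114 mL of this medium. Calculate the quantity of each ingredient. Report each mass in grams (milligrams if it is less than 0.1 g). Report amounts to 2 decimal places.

L-proline 39.90 mg; L-cysteine hydrochloride 76.95 mg; MOPS 0.13 g; L-histidine 59.28 mg; Tris base 1.47 g; boric acid 3.16 mg; monopotassium phosphate 1.65 g

Scale factor relative to 1 L: 0.114.
L-proline: 0.035% w/v = 0.35 g/L → 0.35 × 0.114 L = 0.0399 g = 39.90 mg
L-cysteine hydrochloride: 0.0675 g per 100 mL × 114 mL ÷ 100 = 0.07695 g = 76.95 mg
MOPS: 0.11% w/v = 1.1 g/L → 1.1 × 0.114 L = 0.13 g
L-histidine: 0.052% w/v = 0.52 g/L → 0.52 × 0.114 L = 0.05928 g = 59.28 mg
Tris base: 12.9 g/L × 0.114 L = 1.47 g
boric acid: 27.7 mg/L × 0.114 L = 3.16 mg
monopotassium phosphate: 14.5 g/L × 0.114 L = 1.65 g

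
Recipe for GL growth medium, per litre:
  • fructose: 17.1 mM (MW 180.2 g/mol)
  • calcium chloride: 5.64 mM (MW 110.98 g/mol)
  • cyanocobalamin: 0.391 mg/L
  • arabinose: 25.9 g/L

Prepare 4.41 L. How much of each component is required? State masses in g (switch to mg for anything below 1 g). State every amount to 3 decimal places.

fructose 13.589 g; calcium chloride 2.760 g; cyanocobalamin 1.724 mg; arabinose 114.219 g

Scale factor relative to 1 L: 4.41.
fructose: 17.1 mmol/L × 180.2 g/mol × 4.41 L ÷ 1000 = 13.589 g
calcium chloride: 5.64 mmol/L × 110.98 g/mol × 4.41 L ÷ 1000 = 2.760 g
cyanocobalamin: 0.391 mg/L × 4.41 L = 1.724 mg
arabinose: 25.9 g/L × 4.41 L = 114.219 g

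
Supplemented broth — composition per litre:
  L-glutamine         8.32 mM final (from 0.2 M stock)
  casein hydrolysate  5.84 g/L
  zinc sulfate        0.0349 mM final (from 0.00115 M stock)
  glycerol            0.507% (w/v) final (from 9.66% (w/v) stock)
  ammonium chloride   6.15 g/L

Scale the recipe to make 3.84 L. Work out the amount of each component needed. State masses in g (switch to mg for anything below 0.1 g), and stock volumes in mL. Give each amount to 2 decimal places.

L-glutamine 159.74 mL; casein hydrolysate 22.43 g; zinc sulfate 116.54 mL; glycerol 201.54 mL; ammonium chloride 23.62 g

Working volume: 3.84 L.
L-glutamine: C1V1 = C2V2 → 8.32 mM × 3840 mL ÷ 200 mM = 159.74 mL
casein hydrolysate: 5.84 g/L × 3.84 L = 22.43 g
zinc sulfate: V = C2·V2/C1 = 0.0349 mM × 3840 mL ÷ 1.15 mM = 116.54 mL
glycerol: C1V1 = C2V2 → 0.507% ÷ 9.66% × 3840 mL = 201.54 mL
ammonium chloride: 6.15 g/L × 3.84 L = 23.62 g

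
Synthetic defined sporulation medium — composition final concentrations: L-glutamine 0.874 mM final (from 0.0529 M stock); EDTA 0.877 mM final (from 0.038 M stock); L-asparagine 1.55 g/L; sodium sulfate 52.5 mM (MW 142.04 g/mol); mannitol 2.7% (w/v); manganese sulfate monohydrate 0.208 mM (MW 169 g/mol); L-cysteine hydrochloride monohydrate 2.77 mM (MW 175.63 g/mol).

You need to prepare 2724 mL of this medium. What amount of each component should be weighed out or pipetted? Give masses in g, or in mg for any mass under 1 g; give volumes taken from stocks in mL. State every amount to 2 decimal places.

L-glutamine 45.01 mL; EDTA 62.87 mL; L-asparagine 4.22 g; sodium sulfate 20.31 g; mannitol 73.55 g; manganese sulfate monohydrate 95.75 mg; L-cysteine hydrochloride monohydrate 1.33 g

Target volume = 2724 mL = 2.724 L.
L-glutamine: C1V1 = C2V2 → 0.874 mM × 2724 mL ÷ 52.9 mM = 45.01 mL
EDTA: C1V1 = C2V2 → 0.877 mM × 2724 mL ÷ 38 mM = 62.87 mL
L-asparagine: 1.55 g/L × 2.724 L = 4.22 g
sodium sulfate: 52.5 mmol/L × 142.04 g/mol × 2.724 L ÷ 1000 = 20.31 g
mannitol: 2.7 g per 100 mL × 2724 mL ÷ 100 = 73.55 g
manganese sulfate monohydrate: 0.208 mmol/L × 169 mg/mmol × 2.724 L = 95.75 mg
L-cysteine hydrochloride monohydrate: 2.77 mmol/L × 175.63 g/mol × 2.724 L ÷ 1000 = 1.33 g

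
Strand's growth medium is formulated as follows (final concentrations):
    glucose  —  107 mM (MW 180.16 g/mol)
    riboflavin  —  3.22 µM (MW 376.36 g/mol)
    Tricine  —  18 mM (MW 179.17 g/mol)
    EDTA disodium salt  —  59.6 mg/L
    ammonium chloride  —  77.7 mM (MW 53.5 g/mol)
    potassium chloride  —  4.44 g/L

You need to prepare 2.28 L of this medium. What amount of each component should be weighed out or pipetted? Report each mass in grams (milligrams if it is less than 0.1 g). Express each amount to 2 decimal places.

glucose 43.95 g; riboflavin 2.76 mg; Tricine 7.35 g; EDTA disodium salt 0.14 g; ammonium chloride 9.48 g; potassium chloride 10.12 g

Working volume: 2.28 L.
glucose: 107 mmol/L × 180.16 g/mol × 2.28 L ÷ 1000 = 43.95 g
riboflavin: 3.22 µmol/L × 376.36 g/mol × 2.28 L ÷ 1000 = 2.76 mg
Tricine: 18 mmol/L × 179.17 g/mol × 2.28 L ÷ 1000 = 7.35 g
EDTA disodium salt: 59.6 mg/L × 2.28 L = 135.888 mg = 0.14 g
ammonium chloride: 77.7 mmol/L × 53.5 g/mol × 2.28 L ÷ 1000 = 9.48 g
potassium chloride: 4.44 g/L × 2.28 L = 10.12 g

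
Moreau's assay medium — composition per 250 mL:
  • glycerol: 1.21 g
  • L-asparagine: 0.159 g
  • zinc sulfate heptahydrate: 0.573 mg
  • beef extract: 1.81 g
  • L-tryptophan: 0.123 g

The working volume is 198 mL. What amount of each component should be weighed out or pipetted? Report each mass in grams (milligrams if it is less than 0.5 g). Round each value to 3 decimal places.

glycerol 0.958 g; L-asparagine 125.928 mg; zinc sulfate heptahydrate 0.454 mg; beef extract 1.434 g; L-tryptophan 97.416 mg

Scale factor = 198 mL / 250 mL = 0.792.
glycerol: 1.21 g × (198 mL / 250 mL) = 0.958 g
L-asparagine: 0.159 g × (198 mL / 250 mL) = 0.125928 g = 125.928 mg
zinc sulfate heptahydrate: 0.573 mg × (198 mL / 250 mL) = 0.454 mg
beef extract: 1.81 g × (198 mL / 250 mL) = 1.434 g
L-tryptophan: 0.123 g × (198 mL / 250 mL) = 0.097416 g = 97.416 mg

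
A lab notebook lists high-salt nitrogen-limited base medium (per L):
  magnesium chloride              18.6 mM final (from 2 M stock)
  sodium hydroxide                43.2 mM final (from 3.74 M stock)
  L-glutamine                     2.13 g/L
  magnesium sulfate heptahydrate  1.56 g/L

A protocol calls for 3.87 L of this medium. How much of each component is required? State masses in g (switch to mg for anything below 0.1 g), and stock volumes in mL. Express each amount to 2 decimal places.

magnesium chloride 35.99 mL; sodium hydroxide 44.70 mL; L-glutamine 8.24 g; magnesium sulfate heptahydrate 6.04 g

Working volume: 3.87 L.
magnesium chloride: dilute stock: 18.6 mM × 3870 mL ÷ 2000 mM = 35.99 mL
sodium hydroxide: C1V1 = C2V2 → 43.2 mM × 3870 mL ÷ 3740 mM = 44.70 mL
L-glutamine: 2.13 g/L × 3.87 L = 8.24 g
magnesium sulfate heptahydrate: 1.56 g/L × 3.87 L = 6.04 g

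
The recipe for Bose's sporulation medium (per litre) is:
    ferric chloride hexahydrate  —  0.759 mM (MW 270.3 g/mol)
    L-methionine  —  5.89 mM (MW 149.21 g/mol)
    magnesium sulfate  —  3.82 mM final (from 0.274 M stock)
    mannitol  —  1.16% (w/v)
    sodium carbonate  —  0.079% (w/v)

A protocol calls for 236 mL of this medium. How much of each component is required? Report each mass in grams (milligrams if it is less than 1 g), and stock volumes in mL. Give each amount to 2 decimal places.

Working volume: 236 mL = 0.236 L.
ferric chloride hexahydrate: 0.759 mmol/L × 270.3 mg/mmol × 0.236 L = 48.42 mg
L-methionine: 5.89 mmol/L × 149.21 mg/mmol × 0.236 L = 207.41 mg
magnesium sulfate: V = C2·V2/C1 = 3.82 mM × 236 mL ÷ 274 mM = 3.29 mL
mannitol: 1.16 g per 100 mL × 236 mL ÷ 100 = 2.74 g
sodium carbonate: 0.079 g per 100 mL × 236 mL ÷ 100 = 0.18644 g = 186.44 mg

ferric chloride hexahydrate 48.42 mg; L-methionine 207.41 mg; magnesium sulfate 3.29 mL; mannitol 2.74 g; sodium carbonate 186.44 mg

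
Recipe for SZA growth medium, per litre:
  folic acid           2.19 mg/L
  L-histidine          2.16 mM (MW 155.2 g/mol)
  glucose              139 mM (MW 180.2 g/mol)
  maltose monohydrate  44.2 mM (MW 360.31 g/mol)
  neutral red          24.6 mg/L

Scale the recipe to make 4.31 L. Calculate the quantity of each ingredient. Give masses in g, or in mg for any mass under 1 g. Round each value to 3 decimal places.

folic acid 9.439 mg; L-histidine 1.445 g; glucose 107.956 g; maltose monohydrate 68.640 g; neutral red 106.026 mg

Scale factor relative to 1 L: 4.31.
folic acid: 2.19 mg/L × 4.31 L = 9.439 mg
L-histidine: 2.16 mmol/L × 155.2 g/mol × 4.31 L ÷ 1000 = 1.445 g
glucose: 139 mmol/L × 180.2 g/mol × 4.31 L ÷ 1000 = 107.956 g
maltose monohydrate: 44.2 mmol/L × 360.31 g/mol × 4.31 L ÷ 1000 = 68.640 g
neutral red: 24.6 mg/L × 4.31 L = 106.026 mg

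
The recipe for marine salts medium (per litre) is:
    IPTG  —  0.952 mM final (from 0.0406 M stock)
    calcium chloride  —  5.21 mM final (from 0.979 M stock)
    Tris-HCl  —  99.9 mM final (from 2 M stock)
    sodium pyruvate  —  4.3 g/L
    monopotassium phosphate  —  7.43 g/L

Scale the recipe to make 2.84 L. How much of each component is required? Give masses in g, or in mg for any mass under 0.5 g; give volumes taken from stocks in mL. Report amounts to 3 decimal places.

IPTG 66.593 mL; calcium chloride 15.114 mL; Tris-HCl 141.858 mL; sodium pyruvate 12.212 g; monopotassium phosphate 21.101 g

Scale factor relative to 1 L: 2.84.
IPTG: C1V1 = C2V2 → 0.952 mM × 2840 mL ÷ 40.6 mM = 66.593 mL
calcium chloride: dilute stock: 5.21 mM × 2840 mL ÷ 979 mM = 15.114 mL
Tris-HCl: V = C2·V2/C1 = 99.9 mM × 2840 mL ÷ 2000 mM = 141.858 mL
sodium pyruvate: 4.3 g/L × 2.84 L = 12.212 g
monopotassium phosphate: 7.43 g/L × 2.84 L = 21.101 g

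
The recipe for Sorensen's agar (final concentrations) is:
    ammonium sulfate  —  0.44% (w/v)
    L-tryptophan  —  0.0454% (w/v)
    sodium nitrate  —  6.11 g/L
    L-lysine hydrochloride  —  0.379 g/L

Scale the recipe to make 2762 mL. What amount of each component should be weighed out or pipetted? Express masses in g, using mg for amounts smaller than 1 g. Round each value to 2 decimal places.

ammonium sulfate 12.15 g; L-tryptophan 1.25 g; sodium nitrate 16.88 g; L-lysine hydrochloride 1.05 g

Target volume = 2762 mL = 2.762 L.
ammonium sulfate: 0.44 g per 100 mL × 2762 mL ÷ 100 = 12.15 g
L-tryptophan: 0.0454% w/v = 0.454 g/L → 0.454 × 2.762 L = 1.25 g
sodium nitrate: 6.11 g/L × 2.762 L = 16.88 g
L-lysine hydrochloride: 0.379 g/L × 2.762 L = 1.05 g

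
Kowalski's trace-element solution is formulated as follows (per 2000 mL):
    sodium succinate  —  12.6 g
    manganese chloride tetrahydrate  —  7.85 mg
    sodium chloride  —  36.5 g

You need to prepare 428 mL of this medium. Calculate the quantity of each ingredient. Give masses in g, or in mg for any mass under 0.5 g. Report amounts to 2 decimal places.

Scale factor = 428 mL / 2000 mL = 0.214.
sodium succinate: 12.6 g × (428 mL / 2000 mL) = 2.70 g
manganese chloride tetrahydrate: 7.85 mg × (428 mL / 2000 mL) = 1.68 mg
sodium chloride: 36.5 g × (428 mL / 2000 mL) = 7.81 g

sodium succinate 2.70 g; manganese chloride tetrahydrate 1.68 mg; sodium chloride 7.81 g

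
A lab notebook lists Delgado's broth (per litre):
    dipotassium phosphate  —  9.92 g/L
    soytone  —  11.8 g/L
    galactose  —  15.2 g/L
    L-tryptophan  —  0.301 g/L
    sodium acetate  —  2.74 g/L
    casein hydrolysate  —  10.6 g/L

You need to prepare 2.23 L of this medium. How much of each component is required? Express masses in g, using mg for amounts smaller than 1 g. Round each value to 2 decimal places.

Scale factor relative to 1 L: 2.23.
dipotassium phosphate: 9.92 g/L × 2.23 L = 22.12 g
soytone: 11.8 g/L × 2.23 L = 26.31 g
galactose: 15.2 g/L × 2.23 L = 33.90 g
L-tryptophan: 0.301 g/L × 2.23 L = 0.67123 g = 671.23 mg
sodium acetate: 2.74 g/L × 2.23 L = 6.11 g
casein hydrolysate: 10.6 g/L × 2.23 L = 23.64 g

dipotassium phosphate 22.12 g; soytone 26.31 g; galactose 33.90 g; L-tryptophan 671.23 mg; sodium acetate 6.11 g; casein hydrolysate 23.64 g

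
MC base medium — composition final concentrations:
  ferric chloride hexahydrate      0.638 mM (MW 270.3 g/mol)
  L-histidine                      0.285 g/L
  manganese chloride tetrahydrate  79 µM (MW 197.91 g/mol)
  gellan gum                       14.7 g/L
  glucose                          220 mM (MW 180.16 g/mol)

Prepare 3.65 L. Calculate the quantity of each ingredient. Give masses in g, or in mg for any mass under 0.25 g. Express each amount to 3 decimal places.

Scale factor relative to 1 L: 3.65.
ferric chloride hexahydrate: 0.638 mmol/L × 270.3 g/mol × 3.65 L ÷ 1000 = 0.629 g
L-histidine: 0.285 g/L × 3.65 L = 1.040 g
manganese chloride tetrahydrate: 79 µmol/L × 197.91 g/mol × 3.65 L ÷ 1000 = 57.067 mg
gellan gum: 14.7 g/L × 3.65 L = 53.655 g
glucose: 220 mmol/L × 180.16 g/mol × 3.65 L ÷ 1000 = 144.668 g

ferric chloride hexahydrate 0.629 g; L-histidine 1.040 g; manganese chloride tetrahydrate 57.067 mg; gellan gum 53.655 g; glucose 144.668 g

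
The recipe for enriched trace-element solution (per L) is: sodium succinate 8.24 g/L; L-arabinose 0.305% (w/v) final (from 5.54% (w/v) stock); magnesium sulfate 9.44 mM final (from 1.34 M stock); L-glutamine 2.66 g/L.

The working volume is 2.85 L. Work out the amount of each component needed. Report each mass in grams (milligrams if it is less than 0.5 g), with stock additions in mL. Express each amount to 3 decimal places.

Working volume: 2.85 L.
sodium succinate: 8.24 g/L × 2.85 L = 23.484 g
L-arabinose: V = C2·V2/C1 = 0.305% ÷ 5.54% × 2850 mL = 156.904 mL
magnesium sulfate: V = C2·V2/C1 = 9.44 mM × 2850 mL ÷ 1340 mM = 20.078 mL
L-glutamine: 2.66 g/L × 2.85 L = 7.581 g

sodium succinate 23.484 g; L-arabinose 156.904 mL; magnesium sulfate 20.078 mL; L-glutamine 7.581 g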